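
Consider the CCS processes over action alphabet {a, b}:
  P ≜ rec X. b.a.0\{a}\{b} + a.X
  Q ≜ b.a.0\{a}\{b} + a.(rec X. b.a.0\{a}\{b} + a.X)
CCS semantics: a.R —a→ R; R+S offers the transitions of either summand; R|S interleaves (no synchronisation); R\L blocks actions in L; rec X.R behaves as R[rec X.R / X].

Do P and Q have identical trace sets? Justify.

LTS(P): 3 reachable states
  u0 = rec X. b.a.0\{a}\{b} + a.X | =a=> u0, =b=> u1
  u1 = a.0\{a}\{b} | =a=> u2
  u2 = 0\{a}\{b} | ∅
LTS(Q): 4 reachable states
  v0 = b.a.0\{a}\{b} + a.(rec X. b.a.0\{a}\{b} + a.X) | =a=> v1, =b=> v2
  v1 = rec X. b.a.0\{a}\{b} + a.X | =a=> v1, =b=> v2
  v2 = a.0\{a}\{b} | =a=> v3
  v3 = 0\{a}\{b} | ∅
Bisimilarity quotient blocks:
  B0 = {u0, v0, v1}
  B1 = {u1, v2}
  B2 = {u2, v3}
u0 ∈ B0, v0 ∈ B0 → same block
Bisimilar ⇒ trace-equivalent.

traces(P) = traces(Q)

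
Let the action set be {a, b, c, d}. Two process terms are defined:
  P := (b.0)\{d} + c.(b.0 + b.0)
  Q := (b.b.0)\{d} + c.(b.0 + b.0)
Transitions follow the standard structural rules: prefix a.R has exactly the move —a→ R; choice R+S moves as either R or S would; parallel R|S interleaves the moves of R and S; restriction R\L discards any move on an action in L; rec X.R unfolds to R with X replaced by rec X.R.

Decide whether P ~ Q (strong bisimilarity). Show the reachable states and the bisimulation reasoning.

not bisimilar

LTS(P): 4 reachable states
  s0 = (b.0)\{d} + c.(b.0 + b.0) | ··b··> s1, ··c··> s2
  s1 = 0\{d} | stopped
  s2 = b.0 + b.0 | ··b··> s3
  s3 = 0 | stopped
LTS(Q): 5 reachable states
  t0 = (b.b.0)\{d} + c.(b.0 + b.0) | ··b··> t1, ··c··> t2
  t1 = (b.0)\{d} | ··b··> t3
  t2 = b.0 + b.0 | ··b··> t4
  t3 = 0\{d} | stopped
  t4 = 0 | stopped
Bisimilarity quotient blocks:
  B0 = {s0}
  B1 = {s1, s3, t3, t4}
  B2 = {s2, t1, t2}
  B3 = {t0}
s0 ∈ B0, t0 ∈ B3 → different blocks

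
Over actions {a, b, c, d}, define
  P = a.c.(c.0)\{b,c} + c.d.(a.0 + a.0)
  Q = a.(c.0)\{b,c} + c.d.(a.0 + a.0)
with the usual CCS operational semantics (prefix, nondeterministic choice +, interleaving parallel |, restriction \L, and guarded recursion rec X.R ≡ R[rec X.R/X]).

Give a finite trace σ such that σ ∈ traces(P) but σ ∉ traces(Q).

Reachable graph of P (6 states):
  s0 = a.c.(c.0)\{b,c} + c.d.(a.0 + a.0) :: —a→ s1, —c→ s2
  s1 = c.(c.0)\{b,c} :: —c→ s3
  s2 = d.(a.0 + a.0) :: —d→ s4
  s3 = (c.0)\{b,c} :: stopped
  s4 = a.0 + a.0 :: —a→ s5
  s5 = 0 :: stopped
Reachable graph of Q (5 states):
  t0 = a.(c.0)\{b,c} + c.d.(a.0 + a.0) :: —a→ t1, —c→ t2
  t1 = (c.0)\{b,c} :: stopped
  t2 = d.(a.0 + a.0) :: —d→ t3
  t3 = a.0 + a.0 :: —a→ t4
  t4 = 0 :: stopped
Trace ⟨ac⟩ through P, begin at {s0}:
  [1] a ⇒ {s1}
  [2] c ⇒ {s3}
  — P admits the full trace.
Trace ⟨ac⟩ through Q, begin at {t0}:
  [1] a ⇒ {t1}
  [2] c ⇒ ∅  — Q cannot continue

ac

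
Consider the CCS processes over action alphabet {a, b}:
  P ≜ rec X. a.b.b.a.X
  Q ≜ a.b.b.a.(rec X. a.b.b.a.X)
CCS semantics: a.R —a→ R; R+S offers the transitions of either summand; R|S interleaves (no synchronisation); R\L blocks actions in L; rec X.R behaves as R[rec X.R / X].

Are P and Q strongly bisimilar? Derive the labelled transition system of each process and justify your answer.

Reachable graph of P (4 states):
  p0 = rec X. a.b.b.a.X has moves ··a··> p1
  p1 = b.b.a.(rec X. a.b.b.a.X) has moves ··b··> p2
  p2 = b.a.(rec X. a.b.b.a.X) has moves ··b··> p3
  p3 = a.(rec X. a.b.b.a.X) has moves ··a··> p0
Reachable graph of Q (5 states):
  q0 = a.b.b.a.(rec X. a.b.b.a.X) has moves ··a··> q1
  q1 = b.b.a.(rec X. a.b.b.a.X) has moves ··b··> q2
  q2 = b.a.(rec X. a.b.b.a.X) has moves ··b··> q3
  q3 = a.(rec X. a.b.b.a.X) has moves ··a··> q4
  q4 = rec X. a.b.b.a.X has moves ··a··> q1
Partition-refinement fixed point:
  B0 = {p0, q0, q4}
  B1 = {p1, q1}
  B2 = {p2, q2}
  B3 = {p3, q3}
p0 ∈ B0, q0 ∈ B0 → same block

P ~ Q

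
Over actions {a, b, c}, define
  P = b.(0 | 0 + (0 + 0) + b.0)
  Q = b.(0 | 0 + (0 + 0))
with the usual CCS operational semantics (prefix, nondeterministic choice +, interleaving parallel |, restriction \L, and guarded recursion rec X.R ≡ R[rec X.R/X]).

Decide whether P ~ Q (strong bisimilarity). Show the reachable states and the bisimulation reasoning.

NO

Reachable graph of P (3 states):
  p0 = b.(0 | 0 + (0 + 0) + b.0) ⊢ ··b··> p1
  p1 = 0 | 0 + (0 + 0) + b.0 ⊢ ··b··> p2
  p2 = 0 ⊢ deadlocked
Reachable graph of Q (2 states):
  q0 = b.(0 | 0 + (0 + 0)) ⊢ ··b··> q1
  q1 = 0 | 0 + (0 + 0) ⊢ deadlocked
Partition-refinement fixed point:
  B0 = {p0}
  B1 = {p1, q0}
  B2 = {p2, q1}
p0 ∈ B0, q0 ∈ B1 → different blocks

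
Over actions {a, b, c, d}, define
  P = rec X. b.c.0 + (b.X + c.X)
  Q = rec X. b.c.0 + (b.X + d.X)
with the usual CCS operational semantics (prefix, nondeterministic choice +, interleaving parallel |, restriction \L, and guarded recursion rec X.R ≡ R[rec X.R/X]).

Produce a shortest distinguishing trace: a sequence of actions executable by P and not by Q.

LTS(P): 3 reachable states
  p0 = rec X. b.c.0 + (b.X + c.X) | —b→ p0, —b→ p1, —c→ p0
  p1 = c.0 | —c→ p2
  p2 = 0 | (no moves)
LTS(Q): 3 reachable states
  q0 = rec X. b.c.0 + (b.X + d.X) | —b→ q0, —b→ q1, —d→ q0
  q1 = c.0 | —c→ q2
  q2 = 0 | (no moves)
Executing c from P (initial set {p0}):
  step 1 (c): {p0}
  ✓ P
Executing c from Q (initial set {q0}):
  step 1 (c): ∅ (Q stuck)

c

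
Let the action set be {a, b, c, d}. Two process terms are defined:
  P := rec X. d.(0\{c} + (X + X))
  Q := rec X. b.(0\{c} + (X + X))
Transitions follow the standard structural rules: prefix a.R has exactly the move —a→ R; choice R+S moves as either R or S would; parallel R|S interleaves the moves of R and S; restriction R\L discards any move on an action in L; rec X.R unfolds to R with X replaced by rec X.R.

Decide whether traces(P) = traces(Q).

Reachable graph of P (2 states):
  p0 = rec X. d.(0\{c} + (X + X)) ⊢ --d--▸ p1
  p1 = 0\{c} + ((rec X. d.(0\{c} + (X + X))) + (rec X. d.(0\{c} + (X + X)))) ⊢ --d--▸ p1
Reachable graph of Q (2 states):
  q0 = rec X. b.(0\{c} + (X + X)) ⊢ --b--▸ q1
  q1 = 0\{c} + ((rec X. b.(0\{c} + (X + X))) + (rec X. b.(0\{c} + (X + X)))) ⊢ --b--▸ q1
Trace ⟨d⟩ through P, begin at {p0}:
  step 1 (d): {p1}
  P completes σ.
Trace ⟨d⟩ through Q, begin at {q0}:
  step 1 (d): ∅  — Q cannot continue

trace-distinct — witness ⟨d⟩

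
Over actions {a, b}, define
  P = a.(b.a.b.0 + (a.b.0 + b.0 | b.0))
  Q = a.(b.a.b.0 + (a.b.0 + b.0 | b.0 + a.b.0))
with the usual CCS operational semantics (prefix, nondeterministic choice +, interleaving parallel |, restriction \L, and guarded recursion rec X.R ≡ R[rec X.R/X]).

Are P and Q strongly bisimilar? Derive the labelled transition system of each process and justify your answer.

Reachable graph of P (8 states):
  u0 = a.(b.a.b.0 + (a.b.0 + b.0 | b.0)) | ··a··> u1
  u1 = b.a.b.0 + (a.b.0 + b.0 | b.0) | ··a··> u2, ··b··> u3, ··b··> u4, ··b··> u5
  u2 = b.0 | ··b··> u6
  u3 = 0 | b.0 | ··b··> u7
  u4 = a.b.0 | ··a··> u2
  u5 = b.0 | 0 | ··b··> u7
  u6 = 0 | (no moves)
  u7 = 0 | 0 | (no moves)
Reachable graph of Q (8 states):
  v0 = a.(b.a.b.0 + (a.b.0 + b.0 | b.0 + a.b.0)) | ··a··> v1
  v1 = b.a.b.0 + (a.b.0 + b.0 | b.0 + a.b.0) | ··a··> v2, ··b··> v3, ··b··> v4, ··b··> v5
  v2 = b.0 | ··b··> v6
  v3 = 0 | b.0 | ··b··> v7
  v4 = a.b.0 | ··a··> v2
  v5 = b.0 | 0 | ··b··> v7
  v6 = 0 | (no moves)
  v7 = 0 | 0 | (no moves)
Partition-refinement fixed point:
  B0 = {u0, v0}
  B1 = {u1, v1}
  B2 = {u2, u3, u5, v2, v3, v5}
  B3 = {u6, u7, v6, v7}
  B4 = {u4, v4}
u0 ∈ B0, v0 ∈ B0 → same block

YES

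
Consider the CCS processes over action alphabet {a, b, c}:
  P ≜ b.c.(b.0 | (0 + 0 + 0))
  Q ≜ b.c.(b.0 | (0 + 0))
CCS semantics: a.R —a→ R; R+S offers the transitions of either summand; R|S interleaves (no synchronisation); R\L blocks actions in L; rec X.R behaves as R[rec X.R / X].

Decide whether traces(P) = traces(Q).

traces(P) = traces(Q)

P's transition system — 4 states:
  s0 = b.c.(b.0 | (0 + 0 + 0)) → =b=> s1
  s1 = c.(b.0 | (0 + 0 + 0)) → =c=> s2
  s2 = b.0 | (0 + 0 + 0) → =b=> s3
  s3 = 0 | (0 + 0 + 0) → stopped
Q's transition system — 4 states:
  t0 = b.c.(b.0 | (0 + 0)) → =b=> t1
  t1 = c.(b.0 | (0 + 0)) → =c=> t2
  t2 = b.0 | (0 + 0) → =b=> t3
  t3 = 0 | (0 + 0) → stopped
Coarsest stable partition (strong bisimilarity classes):
  B0 = {s0, t0}
  B1 = {s1, t1}
  B2 = {s2, t2}
  B3 = {s3, t3}
s0 ∈ B0, t0 ∈ B0 → same block
Bisimilar ⇒ trace-equivalent.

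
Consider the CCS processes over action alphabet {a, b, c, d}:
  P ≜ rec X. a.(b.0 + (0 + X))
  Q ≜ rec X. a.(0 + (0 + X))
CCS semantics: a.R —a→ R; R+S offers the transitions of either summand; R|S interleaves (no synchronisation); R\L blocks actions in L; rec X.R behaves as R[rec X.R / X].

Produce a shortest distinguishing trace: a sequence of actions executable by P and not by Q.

LTS(P): 3 reachable states
  p0 = rec X. a.(b.0 + (0 + X)) has moves -a-> p1
  p1 = b.0 + (0 + (rec X. a.(b.0 + (0 + X)))) has moves -a-> p1, -b-> p2
  p2 = 0 has moves (no moves)
LTS(Q): 2 reachable states
  q0 = rec X. a.(0 + (0 + X)) has moves -a-> q1
  q1 = 0 + (0 + (rec X. a.(0 + (0 + X)))) has moves -a-> q1
Run σ = ⟨ab⟩ on P: start {p0}
  [1] a ⇒ {p1}
  [2] b ⇒ {p2}
  ✓ P
Run σ = ⟨ab⟩ on Q: start {q0}
  [1] a ⇒ {q1}
  [2] b ⇒ ∅  — Q cannot continue

ab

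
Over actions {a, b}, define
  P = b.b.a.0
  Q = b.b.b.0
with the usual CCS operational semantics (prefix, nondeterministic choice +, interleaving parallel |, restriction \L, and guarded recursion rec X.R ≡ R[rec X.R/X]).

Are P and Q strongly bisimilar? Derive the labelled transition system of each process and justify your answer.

P's transition system — 4 states:
  m0 = b.b.a.0 | -b-> m1
  m1 = b.a.0 | -b-> m2
  m2 = a.0 | -a-> m3
  m3 = 0 | (no moves)
Q's transition system — 4 states:
  n0 = b.b.b.0 | -b-> n1
  n1 = b.b.0 | -b-> n2
  n2 = b.0 | -b-> n3
  n3 = 0 | (no moves)
Bisimilarity quotient blocks:
  B0 = {m0}
  B1 = {m1}
  B2 = {m2}
  B3 = {m3, n3}
  B4 = {n0}
  B5 = {n1}
  B6 = {n2}
m0 ∈ B0, n0 ∈ B4 → different blocks

P ≁ Q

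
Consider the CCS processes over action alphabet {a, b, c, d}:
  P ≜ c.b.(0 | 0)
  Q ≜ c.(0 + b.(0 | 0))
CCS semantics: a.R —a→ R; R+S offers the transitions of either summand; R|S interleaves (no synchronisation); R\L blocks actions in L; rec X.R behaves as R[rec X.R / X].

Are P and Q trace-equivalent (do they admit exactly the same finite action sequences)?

traces(P) = traces(Q)

P's transition system — 3 states:
  u0 = c.b.(0 | 0) ⊢ -c-> u1
  u1 = b.(0 | 0) ⊢ -b-> u2
  u2 = 0 | 0 ⊢ deadlocked
Q's transition system — 3 states:
  v0 = c.(0 + b.(0 | 0)) ⊢ -c-> v1
  v1 = 0 + b.(0 | 0) ⊢ -b-> v2
  v2 = 0 | 0 ⊢ deadlocked
Bisimilarity quotient blocks:
  B0 = {u0, v0}
  B1 = {u1, v1}
  B2 = {u2, v2}
u0 ∈ B0, v0 ∈ B0 → same block
Bisimilar ⇒ trace-equivalent.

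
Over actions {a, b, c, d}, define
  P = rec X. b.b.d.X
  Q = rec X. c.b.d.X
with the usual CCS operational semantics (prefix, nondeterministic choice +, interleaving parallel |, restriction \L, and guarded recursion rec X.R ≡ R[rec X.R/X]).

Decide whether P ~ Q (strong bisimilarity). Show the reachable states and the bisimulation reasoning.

P's transition system — 3 states:
  p0 = rec X. b.b.d.X ⊢ -b-> p1
  p1 = b.d.(rec X. b.b.d.X) ⊢ -b-> p2
  p2 = d.(rec X. b.b.d.X) ⊢ -d-> p0
Q's transition system — 3 states:
  q0 = rec X. c.b.d.X ⊢ -c-> q1
  q1 = b.d.(rec X. c.b.d.X) ⊢ -b-> q2
  q2 = d.(rec X. c.b.d.X) ⊢ -d-> q0
Bisimilarity quotient blocks:
  B0 = {p0}
  B1 = {p1}
  B2 = {p2}
  B3 = {q0}
  B4 = {q1}
  B5 = {q2}
p0 ∈ B0, q0 ∈ B3 → different blocks

P ≁ Q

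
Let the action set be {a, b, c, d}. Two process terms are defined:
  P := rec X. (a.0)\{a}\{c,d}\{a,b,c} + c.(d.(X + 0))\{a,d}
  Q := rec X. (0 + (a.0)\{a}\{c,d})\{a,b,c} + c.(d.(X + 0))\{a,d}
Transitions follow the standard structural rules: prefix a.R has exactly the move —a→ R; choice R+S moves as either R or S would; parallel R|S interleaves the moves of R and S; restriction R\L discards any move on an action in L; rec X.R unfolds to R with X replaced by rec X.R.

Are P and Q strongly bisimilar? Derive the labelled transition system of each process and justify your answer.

Reachable graph of P (2 states):
  m0 = rec X. (a.0)\{a}\{c,d}\{a,b,c} + c.(d.(X + 0))\{a,d} | =c=> m1
  m1 = (d.((rec X. (a.0)\{a}\{c,d}\{a,b,c} + c.(d.(X + 0))\{a,d}) + 0))\{a,d} | stopped
Reachable graph of Q (2 states):
  n0 = rec X. (0 + (a.0)\{a}\{c,d})\{a,b,c} + c.(d.(X + 0))\{a,d} | =c=> n1
  n1 = (d.((rec X. (0 + (a.0)\{a}\{c,d})\{a,b,c} + c.(d.(X + 0))\{a,d}) + 0))\{a,d} | stopped
Coarsest stable partition (strong bisimilarity classes):
  B0 = {m0, n0}
  B1 = {m1, n1}
m0 ∈ B0, n0 ∈ B0 → same block

P ~ Q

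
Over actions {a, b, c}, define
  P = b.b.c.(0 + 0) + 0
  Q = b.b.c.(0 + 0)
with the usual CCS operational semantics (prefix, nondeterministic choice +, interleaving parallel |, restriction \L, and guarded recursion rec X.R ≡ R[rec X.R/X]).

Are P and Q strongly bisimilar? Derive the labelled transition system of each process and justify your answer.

bisimilar

Reachable graph of P (4 states):
  m0 = b.b.c.(0 + 0) + 0 → --b--▸ m1
  m1 = b.c.(0 + 0) → --b--▸ m2
  m2 = c.(0 + 0) → --c--▸ m3
  m3 = 0 + 0 → ∅
Reachable graph of Q (4 states):
  n0 = b.b.c.(0 + 0) → --b--▸ n1
  n1 = b.c.(0 + 0) → --b--▸ n2
  n2 = c.(0 + 0) → --c--▸ n3
  n3 = 0 + 0 → ∅
Partition-refinement fixed point:
  B0 = {m0, n0}
  B1 = {m1, n1}
  B2 = {m2, n2}
  B3 = {m3, n3}
m0 ∈ B0, n0 ∈ B0 → same block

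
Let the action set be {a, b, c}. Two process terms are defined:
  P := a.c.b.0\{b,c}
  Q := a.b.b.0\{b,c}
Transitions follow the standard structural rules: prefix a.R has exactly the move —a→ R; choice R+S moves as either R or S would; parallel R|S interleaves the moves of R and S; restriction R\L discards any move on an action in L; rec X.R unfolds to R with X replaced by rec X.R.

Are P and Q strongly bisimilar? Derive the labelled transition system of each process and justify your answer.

P ≁ Q

Reachable graph of P (4 states):
  p0 = a.c.b.0\{b,c} has moves —a→ p1
  p1 = c.b.0\{b,c} has moves —c→ p2
  p2 = b.0\{b,c} has moves —b→ p3
  p3 = 0\{b,c} has moves deadlocked
Reachable graph of Q (4 states):
  q0 = a.b.b.0\{b,c} has moves —a→ q1
  q1 = b.b.0\{b,c} has moves —b→ q2
  q2 = b.0\{b,c} has moves —b→ q3
  q3 = 0\{b,c} has moves deadlocked
Bisimilarity quotient blocks:
  B0 = {p0}
  B1 = {p1}
  B2 = {p2, q2}
  B3 = {p3, q3}
  B4 = {q0}
  B5 = {q1}
p0 ∈ B0, q0 ∈ B4 → different blocks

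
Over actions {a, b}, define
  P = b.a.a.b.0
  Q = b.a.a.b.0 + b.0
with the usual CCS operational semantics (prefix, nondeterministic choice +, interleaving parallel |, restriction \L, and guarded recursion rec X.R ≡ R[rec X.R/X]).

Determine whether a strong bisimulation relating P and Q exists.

NO

Reachable graph of P (5 states):
  u0 = b.a.a.b.0 → —b→ u1
  u1 = a.a.b.0 → —a→ u2
  u2 = a.b.0 → —a→ u3
  u3 = b.0 → —b→ u4
  u4 = 0 → ∅
Reachable graph of Q (5 states):
  v0 = b.a.a.b.0 + b.0 → —b→ v1, —b→ v2
  v1 = 0 → ∅
  v2 = a.a.b.0 → —a→ v3
  v3 = a.b.0 → —a→ v4
  v4 = b.0 → —b→ v1
Coarsest stable partition (strong bisimilarity classes):
  B0 = {u0}
  B1 = {u1, v2}
  B2 = {u2, v3}
  B3 = {u3, v4}
  B4 = {u4, v1}
  B5 = {v0}
u0 ∈ B0, v0 ∈ B5 → different blocks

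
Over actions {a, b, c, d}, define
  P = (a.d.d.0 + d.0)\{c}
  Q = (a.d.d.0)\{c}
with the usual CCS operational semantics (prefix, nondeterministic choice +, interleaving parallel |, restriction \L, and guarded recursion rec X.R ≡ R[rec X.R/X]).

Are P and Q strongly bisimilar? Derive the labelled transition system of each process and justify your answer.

P's transition system — 4 states:
  p0 = (a.d.d.0 + d.0)\{c} ⊢ =a=> p1, =d=> p2
  p1 = (d.d.0)\{c} ⊢ =d=> p3
  p2 = 0\{c} ⊢ stopped
  p3 = (d.0)\{c} ⊢ =d=> p2
Q's transition system — 4 states:
  q0 = (a.d.d.0)\{c} ⊢ =a=> q1
  q1 = (d.d.0)\{c} ⊢ =d=> q2
  q2 = (d.0)\{c} ⊢ =d=> q3
  q3 = 0\{c} ⊢ stopped
Bisimilarity quotient blocks:
  B0 = {p0}
  B1 = {p1, q1}
  B2 = {p3, q2}
  B3 = {p2, q3}
  B4 = {q0}
p0 ∈ B0, q0 ∈ B4 → different blocks

NO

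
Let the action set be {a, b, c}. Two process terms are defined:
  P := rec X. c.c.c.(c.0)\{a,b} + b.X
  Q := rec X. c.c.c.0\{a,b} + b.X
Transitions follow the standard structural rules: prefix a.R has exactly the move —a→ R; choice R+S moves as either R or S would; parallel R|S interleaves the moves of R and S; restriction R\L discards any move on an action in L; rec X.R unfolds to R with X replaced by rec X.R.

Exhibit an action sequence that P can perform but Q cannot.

cccc

LTS(P): 5 reachable states
  p0 = rec X. c.c.c.(c.0)\{a,b} + b.X → ··b··> p0, ··c··> p1
  p1 = c.c.(c.0)\{a,b} → ··c··> p2
  p2 = c.(c.0)\{a,b} → ··c··> p3
  p3 = (c.0)\{a,b} → ··c··> p4
  p4 = 0\{a,b} → (no moves)
LTS(Q): 4 reachable states
  q0 = rec X. c.c.c.0\{a,b} + b.X → ··b··> q0, ··c··> q1
  q1 = c.c.0\{a,b} → ··c··> q2
  q2 = c.0\{a,b} → ··c··> q3
  q3 = 0\{a,b} → (no moves)
Trace ⟨cccc⟩ through P, begin at {p0}:
  step 1 (c): {p1}
  step 2 (c): {p2}
  step 3 (c): {p3}
  step 4 (c): {p4}
  P completes σ.
Trace ⟨cccc⟩ through Q, begin at {q0}:
  step 1 (c): {q1}
  step 2 (c): {q2}
  step 3 (c): {q3}
  step 4 (c): ∅ (Q stuck)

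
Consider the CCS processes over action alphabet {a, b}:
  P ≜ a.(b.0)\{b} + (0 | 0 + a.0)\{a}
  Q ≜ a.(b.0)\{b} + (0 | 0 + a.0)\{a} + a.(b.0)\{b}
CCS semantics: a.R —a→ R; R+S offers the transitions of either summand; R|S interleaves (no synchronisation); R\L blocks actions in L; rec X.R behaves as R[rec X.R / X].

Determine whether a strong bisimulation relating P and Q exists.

Reachable graph of P (2 states):
  s0 = a.(b.0)\{b} + (0 | 0 + a.0)\{a} ⊢ -a-> s1
  s1 = (b.0)\{b} ⊢ (no moves)
Reachable graph of Q (2 states):
  t0 = a.(b.0)\{b} + (0 | 0 + a.0)\{a} + a.(b.0)\{b} ⊢ -a-> t1
  t1 = (b.0)\{b} ⊢ (no moves)
Coarsest stable partition (strong bisimilarity classes):
  B0 = {s0, t0}
  B1 = {s1, t1}
s0 ∈ B0, t0 ∈ B0 → same block

YES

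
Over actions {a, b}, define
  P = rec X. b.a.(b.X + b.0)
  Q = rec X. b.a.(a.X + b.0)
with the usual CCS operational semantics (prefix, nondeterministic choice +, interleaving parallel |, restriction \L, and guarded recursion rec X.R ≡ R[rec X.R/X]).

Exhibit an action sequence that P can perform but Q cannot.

Reachable graph of P (4 states):
  p0 = rec X. b.a.(b.X + b.0) | —b→ p1
  p1 = a.(b.(rec X. b.a.(b.X + b.0)) + b.0) | —a→ p2
  p2 = b.(rec X. b.a.(b.X + b.0)) + b.0 | —b→ p0, —b→ p3
  p3 = 0 | stopped
Reachable graph of Q (4 states):
  q0 = rec X. b.a.(a.X + b.0) | —b→ q1
  q1 = a.(a.(rec X. b.a.(a.X + b.0)) + b.0) | —a→ q2
  q2 = a.(rec X. b.a.(a.X + b.0)) + b.0 | —a→ q0, —b→ q3
  q3 = 0 | stopped
Run σ = ⟨babb⟩ on P: start {p0}
  step 1 (b): {p1}
  step 2 (a): {p2}
  step 3 (b): {p0, p3}
  step 4 (b): {p1}
  ✓ P
Run σ = ⟨babb⟩ on Q: start {q0}
  step 1 (b): {q1}
  step 2 (a): {q2}
  step 3 (b): {q3}
  step 4 (b): ∅ (Q stuck)

babb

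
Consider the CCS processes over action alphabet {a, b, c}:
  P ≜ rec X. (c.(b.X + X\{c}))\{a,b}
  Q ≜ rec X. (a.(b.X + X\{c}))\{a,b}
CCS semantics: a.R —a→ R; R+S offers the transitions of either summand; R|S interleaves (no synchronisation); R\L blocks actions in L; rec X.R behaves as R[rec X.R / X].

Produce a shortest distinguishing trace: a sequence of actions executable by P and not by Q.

c

Reachable graph of P (2 states):
  m0 = rec X. (c.(b.X + X\{c}))\{a,b} | —c→ m1
  m1 = (b.(rec X. (c.(b.X + X\{c}))\{a,b}) + (rec X. (c.(b.X + X\{c}))\{a,b})\{c})\{a,b} | deadlocked
Reachable graph of Q (1 states):
  n0 = rec X. (a.(b.X + X\{c}))\{a,b} | deadlocked
Executing c from P (initial set {m0}):
  step 1 (c): {m1}
  ✓ P
Executing c from Q (initial set {n0}):
  step 1 (c): no successor for Q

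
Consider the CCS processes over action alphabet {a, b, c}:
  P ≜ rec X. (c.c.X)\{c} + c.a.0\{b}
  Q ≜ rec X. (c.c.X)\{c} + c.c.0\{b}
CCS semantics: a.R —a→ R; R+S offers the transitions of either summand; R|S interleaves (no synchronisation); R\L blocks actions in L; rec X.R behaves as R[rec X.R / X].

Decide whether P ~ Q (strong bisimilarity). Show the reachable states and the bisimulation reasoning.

P's transition system — 3 states:
  p0 = rec X. (c.c.X)\{c} + c.a.0\{b} :: =c=> p1
  p1 = a.0\{b} :: =a=> p2
  p2 = 0\{b} :: ·
Q's transition system — 3 states:
  q0 = rec X. (c.c.X)\{c} + c.c.0\{b} :: =c=> q1
  q1 = c.0\{b} :: =c=> q2
  q2 = 0\{b} :: ·
Bisimilarity quotient blocks:
  B0 = {p0}
  B1 = {p1}
  B2 = {p2, q2}
  B3 = {q0}
  B4 = {q1}
p0 ∈ B0, q0 ∈ B3 → different blocks

NO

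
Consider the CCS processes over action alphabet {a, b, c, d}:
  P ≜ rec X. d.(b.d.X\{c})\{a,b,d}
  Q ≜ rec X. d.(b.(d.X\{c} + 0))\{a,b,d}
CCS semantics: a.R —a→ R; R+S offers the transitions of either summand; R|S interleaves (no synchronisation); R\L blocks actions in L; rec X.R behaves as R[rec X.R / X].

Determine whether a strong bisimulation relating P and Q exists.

bisimilar

P's transition system — 2 states:
  u0 = rec X. d.(b.d.X\{c})\{a,b,d} has moves =d=> u1
  u1 = (b.d.(rec X. d.(b.d.X\{c})\{a,b,d})\{c})\{a,b,d} has moves (no moves)
Q's transition system — 2 states:
  v0 = rec X. d.(b.(d.X\{c} + 0))\{a,b,d} has moves =d=> v1
  v1 = (b.(d.(rec X. d.(b.(d.X\{c} + 0))\{a,b,d})\{c} + 0))\{a,b,d} has moves (no moves)
Partition-refinement fixed point:
  B0 = {u0, v0}
  B1 = {u1, v1}
u0 ∈ B0, v0 ∈ B0 → same block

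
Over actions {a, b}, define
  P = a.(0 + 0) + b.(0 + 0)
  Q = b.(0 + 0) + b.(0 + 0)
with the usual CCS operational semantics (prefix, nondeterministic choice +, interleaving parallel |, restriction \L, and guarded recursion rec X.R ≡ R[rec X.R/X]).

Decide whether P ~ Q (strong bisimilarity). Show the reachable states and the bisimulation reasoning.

Reachable graph of P (2 states):
  u0 = a.(0 + 0) + b.(0 + 0) | -a-> u1, -b-> u1
  u1 = 0 + 0 | ·
Reachable graph of Q (2 states):
  v0 = b.(0 + 0) + b.(0 + 0) | -b-> v1
  v1 = 0 + 0 | ·
Coarsest stable partition (strong bisimilarity classes):
  B0 = {u0}
  B1 = {u1, v1}
  B2 = {v0}
u0 ∈ B0, v0 ∈ B2 → different blocks

not bisimilar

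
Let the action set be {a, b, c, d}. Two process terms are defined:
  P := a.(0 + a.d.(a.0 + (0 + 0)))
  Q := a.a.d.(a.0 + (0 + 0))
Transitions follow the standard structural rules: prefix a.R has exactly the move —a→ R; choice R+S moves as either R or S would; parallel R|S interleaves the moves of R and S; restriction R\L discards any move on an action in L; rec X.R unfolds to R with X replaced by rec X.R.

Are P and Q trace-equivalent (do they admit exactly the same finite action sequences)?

traces(P) = traces(Q)

Reachable graph of P (5 states):
  u0 = a.(0 + a.d.(a.0 + (0 + 0))) | ··a··> u1
  u1 = 0 + a.d.(a.0 + (0 + 0)) | ··a··> u2
  u2 = d.(a.0 + (0 + 0)) | ··d··> u3
  u3 = a.0 + (0 + 0) | ··a··> u4
  u4 = 0 | (no moves)
Reachable graph of Q (5 states):
  v0 = a.a.d.(a.0 + (0 + 0)) | ··a··> v1
  v1 = a.d.(a.0 + (0 + 0)) | ··a··> v2
  v2 = d.(a.0 + (0 + 0)) | ··d··> v3
  v3 = a.0 + (0 + 0) | ··a··> v4
  v4 = 0 | (no moves)
Bisimilarity quotient blocks:
  B0 = {u0, v0}
  B1 = {u1, v1}
  B2 = {u2, v2}
  B3 = {u3, v3}
  B4 = {u4, v4}
u0 ∈ B0, v0 ∈ B0 → same block
Bisimilar ⇒ trace-equivalent.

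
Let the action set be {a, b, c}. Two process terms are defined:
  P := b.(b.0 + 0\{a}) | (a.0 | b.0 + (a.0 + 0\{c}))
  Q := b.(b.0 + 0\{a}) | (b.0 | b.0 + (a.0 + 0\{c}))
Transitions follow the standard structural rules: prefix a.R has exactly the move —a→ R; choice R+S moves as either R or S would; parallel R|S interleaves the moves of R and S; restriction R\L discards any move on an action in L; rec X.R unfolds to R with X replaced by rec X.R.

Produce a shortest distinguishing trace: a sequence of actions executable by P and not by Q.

P's transition system — 15 states:
  s0 = b.(b.0 + 0\{a}) | (a.0 | b.0 + (a.0 + 0\{c})) :: —a→ s1, —a→ s2, —b→ s3, —b→ s4
  s1 = b.(b.0 + 0\{a}) | (0 | b.0) :: —b→ s5, —b→ s6
  s2 = b.(b.0 + 0\{a}) | 0 :: —b→ s7
  s3 = (b.0 + 0\{a}) | (a.0 | b.0 + (a.0 + 0\{c})) :: —a→ s5, —a→ s7, —b→ s8, —b→ s9
  s4 = b.(b.0 + 0\{a}) | (a.0 | 0) :: —a→ s6, —b→ s8
  s5 = (b.0 + 0\{a}) | (0 | b.0) :: —b→ s10, —b→ s11
  s6 = b.(b.0 + 0\{a}) | (0 | 0) :: —b→ s10
  s7 = (b.0 + 0\{a}) | 0 :: —b→ s12
  s8 = (b.0 + 0\{a}) | (a.0 | 0) :: —a→ s10, —b→ s13
  s9 = 0 | (a.0 | b.0 + (a.0 + 0\{c})) :: —a→ s11, —a→ s12, —b→ s13
  s10 = (b.0 + 0\{a}) | (0 | 0) :: —b→ s14
  s11 = 0 | (0 | b.0) :: —b→ s14
  s12 = 0 | 0 :: ∅
  s13 = 0 | (a.0 | 0) :: —a→ s14
  s14 = 0 | (0 | 0) :: ∅
Q's transition system — 15 states:
  t0 = b.(b.0 + 0\{a}) | (b.0 | b.0 + (a.0 + 0\{c})) :: —a→ t1, —b→ t2, —b→ t3, —b→ t4
  t1 = b.(b.0 + 0\{a}) | 0 :: —b→ t5
  t2 = (b.0 + 0\{a}) | (b.0 | b.0 + (a.0 + 0\{c})) :: —a→ t5, —b→ t6, —b→ t7, —b→ t8
  t3 = b.(b.0 + 0\{a}) | (0 | b.0) :: —b→ t6, —b→ t9
  t4 = b.(b.0 + 0\{a}) | (b.0 | 0) :: —b→ t7, —b→ t9
  t5 = (b.0 + 0\{a}) | 0 :: —b→ t10
  t6 = (b.0 + 0\{a}) | (0 | b.0) :: —b→ t11, —b→ t12
  t7 = (b.0 + 0\{a}) | (b.0 | 0) :: —b→ t11, —b→ t13
  t8 = 0 | (b.0 | b.0 + (a.0 + 0\{c})) :: —a→ t10, —b→ t12, —b→ t13
  t9 = b.(b.0 + 0\{a}) | (0 | 0) :: —b→ t11
  t10 = 0 | 0 :: ∅
  t11 = (b.0 + 0\{a}) | (0 | 0) :: —b→ t14
  t12 = 0 | (0 | b.0) :: —b→ t14
  t13 = 0 | (b.0 | 0) :: —b→ t14
  t14 = 0 | (0 | 0) :: ∅
Run σ = ⟨abbb⟩ on P: start {s0}
  step 1 (a): {s1, s2}
  step 2 (b): {s5, s6, s7}
  step 3 (b): {s10, s11, s12}
  step 4 (b): {s14}
  — P admits the full trace.
Run σ = ⟨abbb⟩ on Q: start {t0}
  step 1 (a): {t1}
  step 2 (b): {t5}
  step 3 (b): {t10}
  step 4 (b): ∅ (Q stuck)

abbb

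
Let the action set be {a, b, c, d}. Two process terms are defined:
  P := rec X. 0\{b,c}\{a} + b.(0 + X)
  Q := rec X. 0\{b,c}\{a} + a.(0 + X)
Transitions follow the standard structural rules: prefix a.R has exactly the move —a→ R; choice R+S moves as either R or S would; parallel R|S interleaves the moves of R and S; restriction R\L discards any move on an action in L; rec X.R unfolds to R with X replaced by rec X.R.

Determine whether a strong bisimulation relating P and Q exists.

NO

LTS(P): 2 reachable states
  m0 = rec X. 0\{b,c}\{a} + b.(0 + X) ⊢ --b--▸ m1
  m1 = 0 + (rec X. 0\{b,c}\{a} + b.(0 + X)) ⊢ --b--▸ m1
LTS(Q): 2 reachable states
  n0 = rec X. 0\{b,c}\{a} + a.(0 + X) ⊢ --a--▸ n1
  n1 = 0 + (rec X. 0\{b,c}\{a} + a.(0 + X)) ⊢ --a--▸ n1
Bisimilarity quotient blocks:
  B0 = {m0, m1}
  B1 = {n0, n1}
m0 ∈ B0, n0 ∈ B1 → different blocks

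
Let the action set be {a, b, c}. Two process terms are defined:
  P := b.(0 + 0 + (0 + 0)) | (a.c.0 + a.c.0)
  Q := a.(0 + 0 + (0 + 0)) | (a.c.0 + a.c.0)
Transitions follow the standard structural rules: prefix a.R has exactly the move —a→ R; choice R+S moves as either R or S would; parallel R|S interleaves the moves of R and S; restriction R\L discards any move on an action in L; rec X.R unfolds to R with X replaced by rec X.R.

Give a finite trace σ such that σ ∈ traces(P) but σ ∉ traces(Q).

b

Reachable graph of P (6 states):
  s0 = b.(0 + 0 + (0 + 0)) | (a.c.0 + a.c.0) has moves —a→ s1, —b→ s2
  s1 = b.(0 + 0 + (0 + 0)) | c.0 has moves —b→ s3, —c→ s4
  s2 = (0 + 0 + (0 + 0)) | (a.c.0 + a.c.0) has moves —a→ s3
  s3 = (0 + 0 + (0 + 0)) | c.0 has moves —c→ s5
  s4 = b.(0 + 0 + (0 + 0)) | 0 has moves —b→ s5
  s5 = (0 + 0 + (0 + 0)) | 0 has moves ∅
Reachable graph of Q (6 states):
  t0 = a.(0 + 0 + (0 + 0)) | (a.c.0 + a.c.0) has moves —a→ t1, —a→ t2
  t1 = (0 + 0 + (0 + 0)) | (a.c.0 + a.c.0) has moves —a→ t3
  t2 = a.(0 + 0 + (0 + 0)) | c.0 has moves —a→ t3, —c→ t4
  t3 = (0 + 0 + (0 + 0)) | c.0 has moves —c→ t5
  t4 = a.(0 + 0 + (0 + 0)) | 0 has moves —a→ t5
  t5 = (0 + 0 + (0 + 0)) | 0 has moves ∅
Trace ⟨b⟩ through P, begin at {s0}:
  after b @ step 1: {s2}
  ✓ P
Trace ⟨b⟩ through Q, begin at {t0}:
  after b @ step 1: ∅ (Q stuck)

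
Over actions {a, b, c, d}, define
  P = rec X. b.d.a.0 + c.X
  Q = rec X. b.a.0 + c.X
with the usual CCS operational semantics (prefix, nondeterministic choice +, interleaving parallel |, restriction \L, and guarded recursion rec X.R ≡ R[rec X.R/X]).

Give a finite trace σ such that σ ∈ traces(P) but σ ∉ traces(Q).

P's transition system — 4 states:
  s0 = rec X. b.d.a.0 + c.X has moves =b=> s1, =c=> s0
  s1 = d.a.0 has moves =d=> s2
  s2 = a.0 has moves =a=> s3
  s3 = 0 has moves deadlocked
Q's transition system — 3 states:
  t0 = rec X. b.a.0 + c.X has moves =b=> t1, =c=> t0
  t1 = a.0 has moves =a=> t2
  t2 = 0 has moves deadlocked
Run σ = ⟨bd⟩ on P: start {s0}
  step 1 (b): {s1}
  step 2 (d): {s2}
  — P admits the full trace.
Run σ = ⟨bd⟩ on Q: start {t0}
  step 1 (b): {t1}
  step 2 (d): ∅  — Q cannot continue

bd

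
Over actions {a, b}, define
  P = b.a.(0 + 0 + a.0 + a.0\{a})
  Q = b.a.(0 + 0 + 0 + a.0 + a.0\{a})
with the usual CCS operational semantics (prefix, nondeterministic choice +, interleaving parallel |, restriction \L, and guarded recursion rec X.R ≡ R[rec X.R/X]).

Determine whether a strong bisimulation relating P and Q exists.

LTS(P): 5 reachable states
  m0 = b.a.(0 + 0 + a.0 + a.0\{a}) | ··b··> m1
  m1 = a.(0 + 0 + a.0 + a.0\{a}) | ··a··> m2
  m2 = 0 + 0 + a.0 + a.0\{a} | ··a··> m3, ··a··> m4
  m3 = 0 | stopped
  m4 = 0\{a} | stopped
LTS(Q): 5 reachable states
  n0 = b.a.(0 + 0 + 0 + a.0 + a.0\{a}) | ··b··> n1
  n1 = a.(0 + 0 + 0 + a.0 + a.0\{a}) | ··a··> n2
  n2 = 0 + 0 + 0 + a.0 + a.0\{a} | ··a··> n3, ··a··> n4
  n3 = 0 | stopped
  n4 = 0\{a} | stopped
Partition-refinement fixed point:
  B0 = {m0, n0}
  B1 = {m1, n1}
  B2 = {m2, n2}
  B3 = {m3, m4, n3, n4}
m0 ∈ B0, n0 ∈ B0 → same block

P ~ Q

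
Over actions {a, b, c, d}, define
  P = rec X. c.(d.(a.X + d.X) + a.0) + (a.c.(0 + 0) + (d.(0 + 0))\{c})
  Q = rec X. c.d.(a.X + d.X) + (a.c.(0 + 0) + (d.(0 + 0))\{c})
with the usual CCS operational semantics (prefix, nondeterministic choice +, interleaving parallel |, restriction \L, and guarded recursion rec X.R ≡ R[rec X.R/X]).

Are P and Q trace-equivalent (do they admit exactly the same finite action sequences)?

Reachable graph of P (7 states):
  p0 = rec X. c.(d.(a.X + d.X) + a.0) + (a.c.(0 + 0) + (d.(0 + 0))\{c}) :: -a-> p1, -c-> p2, -d-> p3
  p1 = c.(0 + 0) :: -c-> p4
  p2 = d.(a.(rec X. c.(d.(a.X + d.X) + a.0) + (a.c.(0 + 0) + (d.(0 + 0))\{c})) + d.(rec X. c.(d.(a.X + d.X) + a.0) + (a.c.(0 + 0) + (d.(0 + 0))\{c}))) + a.0 :: -a-> p5, -d-> p6
  p3 = (0 + 0)\{c} :: deadlocked
  p4 = 0 + 0 :: deadlocked
  p5 = 0 :: deadlocked
  p6 = a.(rec X. c.(d.(a.X + d.X) + a.0) + (a.c.(0 + 0) + (d.(0 + 0))\{c})) + d.(rec X. c.(d.(a.X + d.X) + a.0) + (a.c.(0 + 0) + (d.(0 + 0))\{c})) :: -a-> p0, -d-> p0
Reachable graph of Q (6 states):
  q0 = rec X. c.d.(a.X + d.X) + (a.c.(0 + 0) + (d.(0 + 0))\{c}) :: -a-> q1, -c-> q2, -d-> q3
  q1 = c.(0 + 0) :: -c-> q4
  q2 = d.(a.(rec X. c.d.(a.X + d.X) + (a.c.(0 + 0) + (d.(0 + 0))\{c})) + d.(rec X. c.d.(a.X + d.X) + (a.c.(0 + 0) + (d.(0 + 0))\{c}))) :: -d-> q5
  q3 = (0 + 0)\{c} :: deadlocked
  q4 = 0 + 0 :: deadlocked
  q5 = a.(rec X. c.d.(a.X + d.X) + (a.c.(0 + 0) + (d.(0 + 0))\{c})) + d.(rec X. c.d.(a.X + d.X) + (a.c.(0 + 0) + (d.(0 + 0))\{c})) :: -a-> q0, -d-> q0
Run σ = ⟨ca⟩ on P: start {p0}
  step 1 (c): {p2}
  step 2 (a): {p5}
  ✓ P
Run σ = ⟨ca⟩ on Q: start {q0}
  step 1 (c): {q2}
  step 2 (a): ∅  — Q cannot continue

NO — witness ⟨ca⟩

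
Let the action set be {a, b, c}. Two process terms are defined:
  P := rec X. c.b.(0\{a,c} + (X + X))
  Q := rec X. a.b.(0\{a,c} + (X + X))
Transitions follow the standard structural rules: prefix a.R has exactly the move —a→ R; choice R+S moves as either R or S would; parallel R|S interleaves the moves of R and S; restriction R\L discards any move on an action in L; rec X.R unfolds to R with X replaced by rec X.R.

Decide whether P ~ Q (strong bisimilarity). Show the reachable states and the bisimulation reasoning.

Reachable graph of P (3 states):
  u0 = rec X. c.b.(0\{a,c} + (X + X)) :: —c→ u1
  u1 = b.(0\{a,c} + ((rec X. c.b.(0\{a,c} + (X + X))) + (rec X. c.b.(0\{a,c} + (X + X))))) :: —b→ u2
  u2 = 0\{a,c} + ((rec X. c.b.(0\{a,c} + (X + X))) + (rec X. c.b.(0\{a,c} + (X + X)))) :: —c→ u1
Reachable graph of Q (3 states):
  v0 = rec X. a.b.(0\{a,c} + (X + X)) :: —a→ v1
  v1 = b.(0\{a,c} + ((rec X. a.b.(0\{a,c} + (X + X))) + (rec X. a.b.(0\{a,c} + (X + X))))) :: —b→ v2
  v2 = 0\{a,c} + ((rec X. a.b.(0\{a,c} + (X + X))) + (rec X. a.b.(0\{a,c} + (X + X)))) :: —a→ v1
Coarsest stable partition (strong bisimilarity classes):
  B0 = {u0, u2}
  B1 = {u1}
  B2 = {v0, v2}
  B3 = {v1}
u0 ∈ B0, v0 ∈ B2 → different blocks

P ≁ Q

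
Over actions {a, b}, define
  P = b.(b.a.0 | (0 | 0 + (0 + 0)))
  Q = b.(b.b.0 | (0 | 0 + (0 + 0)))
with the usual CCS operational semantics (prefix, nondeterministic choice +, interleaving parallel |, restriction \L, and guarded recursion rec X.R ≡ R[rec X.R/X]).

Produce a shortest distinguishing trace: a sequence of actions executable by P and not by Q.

bba

Reachable graph of P (4 states):
  m0 = b.(b.a.0 | (0 | 0 + (0 + 0))) | =b=> m1
  m1 = b.a.0 | (0 | 0 + (0 + 0)) | =b=> m2
  m2 = a.0 | (0 | 0 + (0 + 0)) | =a=> m3
  m3 = 0 | (0 | 0 + (0 + 0)) | ·
Reachable graph of Q (4 states):
  n0 = b.(b.b.0 | (0 | 0 + (0 + 0))) | =b=> n1
  n1 = b.b.0 | (0 | 0 + (0 + 0)) | =b=> n2
  n2 = b.0 | (0 | 0 + (0 + 0)) | =b=> n3
  n3 = 0 | (0 | 0 + (0 + 0)) | ·
Run σ = ⟨bba⟩ on P: start {m0}
  [1] b ⇒ {m1}
  [2] b ⇒ {m2}
  [3] a ⇒ {m3}
  P completes σ.
Run σ = ⟨bba⟩ on Q: start {n0}
  [1] b ⇒ {n1}
  [2] b ⇒ {n2}
  [3] a ⇒ ∅  — Q cannot continue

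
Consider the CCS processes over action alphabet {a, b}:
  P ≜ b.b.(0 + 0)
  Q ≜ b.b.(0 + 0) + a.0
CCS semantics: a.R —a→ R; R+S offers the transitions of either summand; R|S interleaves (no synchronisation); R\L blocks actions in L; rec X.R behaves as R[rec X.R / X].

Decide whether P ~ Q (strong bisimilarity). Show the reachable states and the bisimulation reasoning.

NO

P's transition system — 3 states:
  u0 = b.b.(0 + 0) ⊢ --b--▸ u1
  u1 = b.(0 + 0) ⊢ --b--▸ u2
  u2 = 0 + 0 ⊢ ·
Q's transition system — 4 states:
  v0 = b.b.(0 + 0) + a.0 ⊢ --a--▸ v1, --b--▸ v2
  v1 = 0 ⊢ ·
  v2 = b.(0 + 0) ⊢ --b--▸ v3
  v3 = 0 + 0 ⊢ ·
Partition-refinement fixed point:
  B0 = {u0}
  B1 = {u1, v2}
  B2 = {u2, v1, v3}
  B3 = {v0}
u0 ∈ B0, v0 ∈ B3 → different blocks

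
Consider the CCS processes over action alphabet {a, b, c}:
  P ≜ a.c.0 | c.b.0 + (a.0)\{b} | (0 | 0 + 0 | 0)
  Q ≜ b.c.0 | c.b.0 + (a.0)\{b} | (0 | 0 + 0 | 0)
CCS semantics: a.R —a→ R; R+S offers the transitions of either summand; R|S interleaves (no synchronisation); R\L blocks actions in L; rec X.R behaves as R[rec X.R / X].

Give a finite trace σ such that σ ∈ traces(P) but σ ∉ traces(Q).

ac

P's transition system — 10 states:
  p0 = a.c.0 | c.b.0 + (a.0)\{b} | (0 | 0 + 0 | 0) :: -a-> p1, -a-> p2, -c-> p3
  p1 = 0\{b} | (0 | 0 + 0 | 0) :: ·
  p2 = c.0 | c.b.0 :: -c-> p4, -c-> p5
  p3 = a.c.0 | b.0 :: -a-> p5, -b-> p6
  p4 = 0 | c.b.0 :: -c-> p7
  p5 = c.0 | b.0 :: -b-> p8, -c-> p7
  p6 = a.c.0 | 0 :: -a-> p8
  p7 = 0 | b.0 :: -b-> p9
  p8 = c.0 | 0 :: -c-> p9
  p9 = 0 | 0 :: ·
Q's transition system — 10 states:
  q0 = b.c.0 | c.b.0 + (a.0)\{b} | (0 | 0 + 0 | 0) :: -a-> q1, -b-> q2, -c-> q3
  q1 = 0\{b} | (0 | 0 + 0 | 0) :: ·
  q2 = c.0 | c.b.0 :: -c-> q4, -c-> q5
  q3 = b.c.0 | b.0 :: -b-> q5, -b-> q6
  q4 = 0 | c.b.0 :: -c-> q7
  q5 = c.0 | b.0 :: -b-> q8, -c-> q7
  q6 = b.c.0 | 0 :: -b-> q8
  q7 = 0 | b.0 :: -b-> q9
  q8 = c.0 | 0 :: -c-> q9
  q9 = 0 | 0 :: ·
Run σ = ⟨ac⟩ on P: start {p0}
  after a @ step 1: {p1, p2}
  after c @ step 2: {p4, p5}
  — P admits the full trace.
Run σ = ⟨ac⟩ on Q: start {q0}
  after a @ step 1: {q1}
  after c @ step 2: ∅ (Q stuck)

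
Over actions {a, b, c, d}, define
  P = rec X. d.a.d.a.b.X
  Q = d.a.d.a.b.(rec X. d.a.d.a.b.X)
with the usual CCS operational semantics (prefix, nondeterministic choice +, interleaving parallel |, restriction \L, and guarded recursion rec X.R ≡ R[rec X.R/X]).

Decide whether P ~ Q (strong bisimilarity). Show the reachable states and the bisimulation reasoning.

Reachable graph of P (5 states):
  u0 = rec X. d.a.d.a.b.X ⊢ ··d··> u1
  u1 = a.d.a.b.(rec X. d.a.d.a.b.X) ⊢ ··a··> u2
  u2 = d.a.b.(rec X. d.a.d.a.b.X) ⊢ ··d··> u3
  u3 = a.b.(rec X. d.a.d.a.b.X) ⊢ ··a··> u4
  u4 = b.(rec X. d.a.d.a.b.X) ⊢ ··b··> u0
Reachable graph of Q (6 states):
  v0 = d.a.d.a.b.(rec X. d.a.d.a.b.X) ⊢ ··d··> v1
  v1 = a.d.a.b.(rec X. d.a.d.a.b.X) ⊢ ··a··> v2
  v2 = d.a.b.(rec X. d.a.d.a.b.X) ⊢ ··d··> v3
  v3 = a.b.(rec X. d.a.d.a.b.X) ⊢ ··a··> v4
  v4 = b.(rec X. d.a.d.a.b.X) ⊢ ··b··> v5
  v5 = rec X. d.a.d.a.b.X ⊢ ··d··> v1
Partition-refinement fixed point:
  B0 = {u0, v0, v5}
  B1 = {u1, v1}
  B2 = {u2, v2}
  B3 = {u3, v3}
  B4 = {u4, v4}
u0 ∈ B0, v0 ∈ B0 → same block

bisimilar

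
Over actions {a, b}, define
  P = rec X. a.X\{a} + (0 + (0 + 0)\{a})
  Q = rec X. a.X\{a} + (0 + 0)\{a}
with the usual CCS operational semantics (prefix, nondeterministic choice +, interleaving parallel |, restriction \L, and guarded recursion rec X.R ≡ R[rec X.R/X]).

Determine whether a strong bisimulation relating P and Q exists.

YES

Reachable graph of P (2 states):
  s0 = rec X. a.X\{a} + (0 + (0 + 0)\{a}) :: --a--▸ s1
  s1 = (rec X. a.X\{a} + (0 + (0 + 0)\{a}))\{a} :: stopped
Reachable graph of Q (2 states):
  t0 = rec X. a.X\{a} + (0 + 0)\{a} :: --a--▸ t1
  t1 = (rec X. a.X\{a} + (0 + 0)\{a})\{a} :: stopped
Bisimilarity quotient blocks:
  B0 = {s0, t0}
  B1 = {s1, t1}
s0 ∈ B0, t0 ∈ B0 → same block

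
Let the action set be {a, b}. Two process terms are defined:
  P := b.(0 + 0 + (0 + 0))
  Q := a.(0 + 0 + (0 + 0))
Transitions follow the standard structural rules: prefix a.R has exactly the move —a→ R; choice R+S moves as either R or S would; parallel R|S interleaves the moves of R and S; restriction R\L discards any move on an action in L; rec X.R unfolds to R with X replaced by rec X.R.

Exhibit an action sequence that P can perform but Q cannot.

b

Reachable graph of P (2 states):
  p0 = b.(0 + 0 + (0 + 0)) → --b--▸ p1
  p1 = 0 + 0 + (0 + 0) → ∅
Reachable graph of Q (2 states):
  q0 = a.(0 + 0 + (0 + 0)) → --a--▸ q1
  q1 = 0 + 0 + (0 + 0) → ∅
Trace ⟨b⟩ through P, begin at {p0}:
  step 1 (b): {p1}
  — P admits the full trace.
Trace ⟨b⟩ through Q, begin at {q0}:
  step 1 (b): ∅ (Q stuck)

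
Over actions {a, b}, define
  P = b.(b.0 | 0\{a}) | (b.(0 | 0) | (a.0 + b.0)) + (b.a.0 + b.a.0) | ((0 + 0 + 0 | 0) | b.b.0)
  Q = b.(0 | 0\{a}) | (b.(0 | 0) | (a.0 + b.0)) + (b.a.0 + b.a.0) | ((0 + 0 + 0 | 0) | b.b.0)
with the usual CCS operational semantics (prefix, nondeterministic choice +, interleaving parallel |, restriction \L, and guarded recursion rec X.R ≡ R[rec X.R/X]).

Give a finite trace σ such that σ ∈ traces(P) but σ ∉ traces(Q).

Reachable graph of P (20 states):
  p0 = b.(b.0 | 0\{a}) | (b.(0 | 0) | (a.0 + b.0)) + (b.a.0 + b.a.0) | ((0 + 0 + 0 | 0) | b.b.0) has moves =a=> p1, =b=> p1, =b=> p2, =b=> p3, =b=> p4, =b=> p5
  p1 = b.(b.0 | 0\{a}) | (b.(0 | 0) | 0) has moves =b=> p6, =b=> p7
  p2 = (b.a.0 + b.a.0) | ((0 + 0 + 0 | 0) | b.0) has moves =b=> p8, =b=> p9
  p3 = a.0 | ((0 + 0 + 0 | 0) | b.b.0) has moves =a=> p10, =b=> p9
  p4 = b.(b.0 | 0\{a}) | (0 | 0 | (a.0 + b.0)) has moves =a=> p6, =b=> p11, =b=> p6
  p5 = b.0 | 0\{a} | (b.(0 | 0) | (a.0 + b.0)) has moves =a=> p7, =b=> p11, =b=> p12, =b=> p7
  p6 = b.(b.0 | 0\{a}) | (0 | 0 | 0) has moves =b=> p13
  p7 = b.0 | 0\{a} | (b.(0 | 0) | 0) has moves =b=> p13, =b=> p14
  p8 = (b.a.0 + b.a.0) | ((0 + 0 + 0 | 0) | 0) has moves =b=> p15
  p9 = a.0 | ((0 + 0 + 0 | 0) | b.0) has moves =a=> p16, =b=> p15
  p10 = 0 | ((0 + 0 + 0 | 0) | b.b.0) has moves =b=> p16
  p11 = b.0 | 0\{a} | (0 | 0 | (a.0 + b.0)) has moves =a=> p13, =b=> p13, =b=> p17
  p12 = 0 | 0\{a} | (b.(0 | 0) | (a.0 + b.0)) has moves =a=> p14, =b=> p14, =b=> p17
  p13 = b.0 | 0\{a} | (0 | 0 | 0) has moves =b=> p18
  p14 = 0 | 0\{a} | (b.(0 | 0) | 0) has moves =b=> p18
  p15 = a.0 | ((0 + 0 + 0 | 0) | 0) has moves =a=> p19
  p16 = 0 | ((0 + 0 + 0 | 0) | b.0) has moves =b=> p19
  p17 = 0 | 0\{a} | (0 | 0 | (a.0 + b.0)) has moves =a=> p18, =b=> p18
  p18 = 0 | 0\{a} | (0 | 0 | 0) has moves deadlocked
  p19 = 0 | ((0 + 0 + 0 | 0) | 0) has moves deadlocked
Reachable graph of Q (16 states):
  q0 = b.(0 | 0\{a}) | (b.(0 | 0) | (a.0 + b.0)) + (b.a.0 + b.a.0) | ((0 + 0 + 0 | 0) | b.b.0) has moves =a=> q1, =b=> q1, =b=> q2, =b=> q3, =b=> q4, =b=> q5
  q1 = b.(0 | 0\{a}) | (b.(0 | 0) | 0) has moves =b=> q6, =b=> q7
  q2 = (b.a.0 + b.a.0) | ((0 + 0 + 0 | 0) | b.0) has moves =b=> q8, =b=> q9
  q3 = 0 | 0\{a} | (b.(0 | 0) | (a.0 + b.0)) has moves =a=> q6, =b=> q10, =b=> q6
  q4 = a.0 | ((0 + 0 + 0 | 0) | b.b.0) has moves =a=> q11, =b=> q9
  q5 = b.(0 | 0\{a}) | (0 | 0 | (a.0 + b.0)) has moves =a=> q7, =b=> q10, =b=> q7
  q6 = 0 | 0\{a} | (b.(0 | 0) | 0) has moves =b=> q12
  q7 = b.(0 | 0\{a}) | (0 | 0 | 0) has moves =b=> q12
  q8 = (b.a.0 + b.a.0) | ((0 + 0 + 0 | 0) | 0) has moves =b=> q13
  q9 = a.0 | ((0 + 0 + 0 | 0) | b.0) has moves =a=> q14, =b=> q13
  q10 = 0 | 0\{a} | (0 | 0 | (a.0 + b.0)) has moves =a=> q12, =b=> q12
  q11 = 0 | ((0 + 0 + 0 | 0) | b.b.0) has moves =b=> q14
  q12 = 0 | 0\{a} | (0 | 0 | 0) has moves deadlocked
  q13 = a.0 | ((0 + 0 + 0 | 0) | 0) has moves =a=> q15
  q14 = 0 | ((0 + 0 + 0 | 0) | b.0) has moves =b=> q15
  q15 = 0 | ((0 + 0 + 0 | 0) | 0) has moves deadlocked
Run σ = ⟨abbb⟩ on P: start {p0}
  after a @ step 1: {p1}
  after b @ step 2: {p6, p7}
  after b @ step 3: {p13, p14}
  after b @ step 4: {p18}
  ✓ P
Run σ = ⟨abbb⟩ on Q: start {q0}
  after a @ step 1: {q1}
  after b @ step 2: {q6, q7}
  after b @ step 3: {q12}
  after b @ step 4: no successor for Q

abbb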